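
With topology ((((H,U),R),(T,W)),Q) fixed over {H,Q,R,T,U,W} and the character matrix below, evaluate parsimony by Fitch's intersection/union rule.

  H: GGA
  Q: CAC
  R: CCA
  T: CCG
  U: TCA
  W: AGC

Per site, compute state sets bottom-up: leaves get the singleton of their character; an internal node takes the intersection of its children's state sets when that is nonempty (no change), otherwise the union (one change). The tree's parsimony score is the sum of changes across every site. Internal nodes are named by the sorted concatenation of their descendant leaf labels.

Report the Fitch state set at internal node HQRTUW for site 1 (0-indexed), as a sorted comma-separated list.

A,C

site 0, node HU: H={G} ∪ U={T} → {G,T} (+1)
site 0, node HRU: HU={G,T} ∪ R={C} → {C,G,T} (+1)
site 0, node TW: T={C} ∪ W={A} → {A,C} (+1)
site 0, node HRTUW: HRU={C,G,T} ∩ TW={A,C} → {C} (+0)
site 0, node HQRTUW: HRTUW={C} ∩ Q={C} → {C} (+0)
site 1, node HU: H={G} ∪ U={C} → {C,G} (+1)
site 1, node HRU: HU={C,G} ∩ R={C} → {C} (+0)
site 1, node TW: T={C} ∪ W={G} → {C,G} (+1)
site 1, node HRTUW: HRU={C} ∩ TW={C,G} → {C} (+0)
site 1, node HQRTUW: HRTUW={C} ∪ Q={A} → {A,C} (+1)
site 2, node HU: H={A} ∩ U={A} → {A} (+0)
site 2, node HRU: HU={A} ∩ R={A} → {A} (+0)
site 2, node TW: T={G} ∪ W={C} → {C,G} (+1)
site 2, node HRTUW: HRU={A} ∪ TW={C,G} → {A,C,G} (+1)
site 2, node HQRTUW: HRTUW={A,C,G} ∩ Q={C} → {C} (+0)
per-site changes: [3, 3, 2]; total = 8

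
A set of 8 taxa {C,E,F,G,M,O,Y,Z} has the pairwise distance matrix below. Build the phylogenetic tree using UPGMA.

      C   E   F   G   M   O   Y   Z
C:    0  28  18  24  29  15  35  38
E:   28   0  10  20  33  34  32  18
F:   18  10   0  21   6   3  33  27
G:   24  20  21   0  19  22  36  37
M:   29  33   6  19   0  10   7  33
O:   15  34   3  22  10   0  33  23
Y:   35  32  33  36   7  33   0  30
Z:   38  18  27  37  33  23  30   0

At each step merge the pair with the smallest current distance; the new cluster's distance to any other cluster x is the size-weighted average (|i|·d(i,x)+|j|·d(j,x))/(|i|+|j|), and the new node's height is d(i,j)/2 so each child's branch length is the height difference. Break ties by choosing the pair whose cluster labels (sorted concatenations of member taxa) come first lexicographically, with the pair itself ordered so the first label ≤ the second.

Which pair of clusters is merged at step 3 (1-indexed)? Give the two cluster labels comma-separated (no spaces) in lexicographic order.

step 1: merge (F,O) at d=3; branch lengths F→3/2, O→3/2; new cluster FO
  updated: d(C,FO)=33/2, d(E,FO)=22, d(FO,G)=43/2, d(FO,M)=8, d(FO,Y)=33, d(FO,Z)=25
step 2: merge (M,Y) at d=7; branch lengths M→7/2, Y→7/2; new cluster MY
  updated: d(C,MY)=32, d(E,MY)=65/2, d(FO,MY)=41/2, d(G,MY)=55/2, d(MY,Z)=63/2
step 3: merge (C,FO) at d=33/2; branch lengths C→33/4, FO→27/4; new cluster CFO
  updated: d(CFO,E)=24, d(CFO,G)=67/3, d(CFO,MY)=73/3, d(CFO,Z)=88/3
step 4: merge (E,Z) at d=18; branch lengths E→9, Z→9; new cluster EZ
  updated: d(CFO,EZ)=80/3, d(EZ,G)=57/2, d(EZ,MY)=32
step 5: merge (CFO,G) at d=67/3; branch lengths CFO→35/12, G→67/6; new cluster CFGO
  updated: d(CFGO,EZ)=217/8, d(CFGO,MY)=201/8
step 6: merge (CFGO,MY) at d=201/8; branch lengths CFGO→67/48, MY→145/16; new cluster CFGMOY
  updated: d(CFGMOY,EZ)=115/4
step 7: merge (CFGMOY,EZ) at d=115/4; branch lengths CFGMOY→29/16, EZ→43/8; new cluster CEFGMOYZ
final tree: ((((C:33/4,(F:3/2,O:3/2):27/4):35/12,G:67/6):67/48,(M:7/2,Y:7/2):145/16):29/16,(E:9,Z:9):43/8)
total length: 3587/48

C,FO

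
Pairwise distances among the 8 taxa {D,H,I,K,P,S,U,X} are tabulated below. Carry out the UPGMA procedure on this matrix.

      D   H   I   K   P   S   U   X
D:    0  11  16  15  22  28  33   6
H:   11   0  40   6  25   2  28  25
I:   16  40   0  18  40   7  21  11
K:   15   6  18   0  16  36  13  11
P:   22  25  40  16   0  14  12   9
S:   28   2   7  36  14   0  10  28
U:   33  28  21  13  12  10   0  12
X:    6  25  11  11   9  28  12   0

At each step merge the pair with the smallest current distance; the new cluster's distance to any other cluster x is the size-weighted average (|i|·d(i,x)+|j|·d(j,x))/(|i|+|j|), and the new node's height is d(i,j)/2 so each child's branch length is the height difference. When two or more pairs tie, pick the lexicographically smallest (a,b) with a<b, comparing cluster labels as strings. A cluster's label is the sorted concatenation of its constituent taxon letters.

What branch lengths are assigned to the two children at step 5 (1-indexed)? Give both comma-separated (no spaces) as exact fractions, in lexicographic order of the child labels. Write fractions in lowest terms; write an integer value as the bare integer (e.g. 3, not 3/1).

1,15/2

iteration 1: select H,S (d=2); attach at lengths (1, 1); label the merged cluster HS
  updated: d(D,HS)=39/2, d(HS,I)=47/2, d(HS,K)=21, d(HS,P)=39/2, d(HS,U)=19, d(HS,X)=53/2
iteration 2: select D,X (d=6); attach at lengths (3, 3); label the merged cluster DX
  updated: d(DX,HS)=23, d(DX,I)=27/2, d(DX,K)=13, d(DX,P)=31/2, d(DX,U)=45/2
iteration 3: select P,U (d=12); attach at lengths (6, 6); label the merged cluster PU
  updated: d(DX,PU)=19, d(HS,PU)=77/4, d(I,PU)=61/2, d(K,PU)=29/2
iteration 4: select DX,K (d=13); attach at lengths (7/2, 13/2); label the merged cluster DKX
  updated: d(DKX,HS)=67/3, d(DKX,I)=15, d(DKX,PU)=35/2
iteration 5: select DKX,I (d=15); attach at lengths (1, 15/2); label the merged cluster DIKX
  updated: d(DIKX,HS)=181/8, d(DIKX,PU)=83/4
iteration 6: select HS,PU (d=77/4); attach at lengths (69/8, 29/8); label the merged cluster HPSU
  updated: d(DIKX,HPSU)=347/16
iteration 7: select DIKX,HPSU (d=347/16); attach at lengths (107/32, 39/32); label the merged cluster DHIKPSUX
final tree: ((((D:3,X:3):7/2,K:13/2):1,I:15/2):107/32,((H:1,S:1):69/8,(P:6,U:6):29/8):39/32)
total length: 885/16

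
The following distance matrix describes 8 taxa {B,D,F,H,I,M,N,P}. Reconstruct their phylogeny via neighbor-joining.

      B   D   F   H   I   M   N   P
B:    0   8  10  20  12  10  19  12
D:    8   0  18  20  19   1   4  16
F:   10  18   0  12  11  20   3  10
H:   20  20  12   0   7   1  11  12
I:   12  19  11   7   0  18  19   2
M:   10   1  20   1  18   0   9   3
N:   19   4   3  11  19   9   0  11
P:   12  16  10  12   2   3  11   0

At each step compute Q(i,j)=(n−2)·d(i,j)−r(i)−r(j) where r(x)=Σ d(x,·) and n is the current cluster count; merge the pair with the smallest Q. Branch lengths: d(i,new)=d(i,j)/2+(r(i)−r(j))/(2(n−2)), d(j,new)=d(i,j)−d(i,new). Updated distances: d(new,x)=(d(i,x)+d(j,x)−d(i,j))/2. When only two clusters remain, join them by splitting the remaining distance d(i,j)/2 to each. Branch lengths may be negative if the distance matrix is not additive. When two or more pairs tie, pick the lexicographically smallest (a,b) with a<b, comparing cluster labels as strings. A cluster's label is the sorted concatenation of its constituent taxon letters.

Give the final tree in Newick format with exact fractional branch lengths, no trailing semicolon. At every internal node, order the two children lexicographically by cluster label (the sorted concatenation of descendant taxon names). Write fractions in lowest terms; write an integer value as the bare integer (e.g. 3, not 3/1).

((((B:145/24,(D:5/2,M:-3/2):59/24):53/16,(F:21/20,N:39/20):69/16):25/16,H:5):7/4,(I:33/16,P:-1/16):7/4)

iteration 1: select D,M (d=1, Q=-142); attach at lengths (5/2, -3/2); label the merged cluster DM
  updated: d(B,DM)=17/2, d(DM,F)=37/2, d(DM,H)=10, d(DM,I)=18, d(DM,N)=6, d(DM,P)=9
iteration 2: select F,N (d=3, Q=-237/2); attach at lengths (21/20, 39/20); label the merged cluster FN
  updated: d(B,FN)=13, d(DM,FN)=43/4, d(FN,H)=10, d(FN,I)=27/2, d(FN,P)=9
iteration 3: select I,P (d=2, Q=-177/2); attach at lengths (33/16, -1/16); label the merged cluster IP
  updated: d(B,IP)=11, d(DM,IP)=25/2, d(FN,IP)=41/4, d(H,IP)=17/2
iteration 4: select B,DM (d=17/2, Q=-275/4); attach at lengths (145/24, 59/24); label the merged cluster BDM
  updated: d(BDM,FN)=61/8, d(BDM,H)=43/4, d(BDM,IP)=15/2
iteration 5: select BDM,FN (d=61/8, Q=-77/2); attach at lengths (53/16, 69/16); label the merged cluster BDFMN
  updated: d(BDFMN,H)=105/16, d(BDFMN,IP)=81/16
iteration 6: select BDFMN,H (d=105/16, Q=-161/8); attach at lengths (25/16, 5); label the merged cluster BDFHMN
  updated: d(BDFHMN,IP)=7/2
iteration 7: select BDFHMN,IP (d=7/2); attach at lengths (7/4, 7/4); label the merged cluster BDFHIMNP
final tree: ((((B:145/24,(D:5/2,M:-3/2):59/24):53/16,(F:21/20,N:39/20):69/16):25/16,H:5):7/4,(I:33/16,P:-1/16):7/4)
total length: 515/16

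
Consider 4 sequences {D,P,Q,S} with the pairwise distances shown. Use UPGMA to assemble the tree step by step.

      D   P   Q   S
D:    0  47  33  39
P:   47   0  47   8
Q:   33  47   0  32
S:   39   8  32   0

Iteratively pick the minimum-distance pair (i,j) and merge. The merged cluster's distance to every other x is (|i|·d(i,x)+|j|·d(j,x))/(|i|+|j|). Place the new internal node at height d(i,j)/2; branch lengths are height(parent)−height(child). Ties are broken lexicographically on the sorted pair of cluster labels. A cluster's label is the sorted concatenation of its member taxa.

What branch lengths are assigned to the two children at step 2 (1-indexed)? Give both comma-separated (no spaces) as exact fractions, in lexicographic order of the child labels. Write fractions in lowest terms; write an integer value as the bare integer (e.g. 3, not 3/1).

33/2,33/2

step 1: merge (P,S) at d=8; branch lengths P→4, S→4; new cluster PS
  updated: d(D,PS)=43, d(PS,Q)=79/2
step 2: merge (D,Q) at d=33; branch lengths D→33/2, Q→33/2; new cluster DQ
  updated: d(DQ,PS)=165/4
step 3: merge (DQ,PS) at d=165/4; branch lengths DQ→33/8, PS→133/8; new cluster DPQS
final tree: ((D:33/2,Q:33/2):33/8,(P:4,S:4):133/8)
total length: 247/4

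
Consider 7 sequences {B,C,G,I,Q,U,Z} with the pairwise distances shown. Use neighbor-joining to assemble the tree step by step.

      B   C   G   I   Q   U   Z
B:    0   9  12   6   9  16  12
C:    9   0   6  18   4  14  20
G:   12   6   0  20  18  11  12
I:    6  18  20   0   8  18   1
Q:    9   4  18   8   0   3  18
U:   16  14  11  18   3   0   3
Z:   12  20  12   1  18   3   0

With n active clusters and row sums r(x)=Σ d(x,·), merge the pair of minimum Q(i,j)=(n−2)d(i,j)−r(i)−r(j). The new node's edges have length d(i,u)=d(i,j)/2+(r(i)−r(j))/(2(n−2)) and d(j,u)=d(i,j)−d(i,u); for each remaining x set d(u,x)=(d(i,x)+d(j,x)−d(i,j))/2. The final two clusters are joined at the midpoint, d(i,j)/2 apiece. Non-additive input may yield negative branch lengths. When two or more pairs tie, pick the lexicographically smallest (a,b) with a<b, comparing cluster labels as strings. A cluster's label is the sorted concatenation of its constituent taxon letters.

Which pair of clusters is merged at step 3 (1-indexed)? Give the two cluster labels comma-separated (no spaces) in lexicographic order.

step 1: merge (I,Z) at d=1, Q=-132; branch lengths I→1, Z→0; new cluster IZ
  updated: d(B,IZ)=17/2, d(C,IZ)=37/2, d(G,IZ)=31/2, d(IZ,Q)=25/2, d(IZ,U)=10
step 2: merge (C,G) at d=6, Q=-90; branch lengths C→13/8, G→35/8; new cluster CG
  updated: d(B,CG)=15/2, d(CG,IZ)=14, d(CG,Q)=8, d(CG,U)=19/2
step 3: merge (Q,U) at d=3, Q=-62; branch lengths Q→1/2, U→5/2; new cluster QU
  updated: d(B,QU)=11, d(CG,QU)=29/4, d(IZ,QU)=39/4
step 4: merge (B,IZ) at d=17/2, Q=-169/4; branch lengths B→47/16, IZ→89/16; new cluster BIZ
  updated: d(BIZ,CG)=13/2, d(BIZ,QU)=49/8
step 5: merge (BIZ,CG) at d=13/2, Q=-159/8; branch lengths BIZ→43/16, CG→61/16; new cluster BCGIZ
  updated: d(BCGIZ,QU)=55/16
step 6: merge (BCGIZ,QU) at d=55/16; branch lengths BCGIZ→55/32, QU→55/32; new cluster BCGIQUZ
final tree: (((B:47/16,(I:1,Z:0):89/16):43/16,(C:13/8,G:35/8):61/16):55/32,(Q:1/2,U:5/2):55/32)
total length: 455/16

Q,U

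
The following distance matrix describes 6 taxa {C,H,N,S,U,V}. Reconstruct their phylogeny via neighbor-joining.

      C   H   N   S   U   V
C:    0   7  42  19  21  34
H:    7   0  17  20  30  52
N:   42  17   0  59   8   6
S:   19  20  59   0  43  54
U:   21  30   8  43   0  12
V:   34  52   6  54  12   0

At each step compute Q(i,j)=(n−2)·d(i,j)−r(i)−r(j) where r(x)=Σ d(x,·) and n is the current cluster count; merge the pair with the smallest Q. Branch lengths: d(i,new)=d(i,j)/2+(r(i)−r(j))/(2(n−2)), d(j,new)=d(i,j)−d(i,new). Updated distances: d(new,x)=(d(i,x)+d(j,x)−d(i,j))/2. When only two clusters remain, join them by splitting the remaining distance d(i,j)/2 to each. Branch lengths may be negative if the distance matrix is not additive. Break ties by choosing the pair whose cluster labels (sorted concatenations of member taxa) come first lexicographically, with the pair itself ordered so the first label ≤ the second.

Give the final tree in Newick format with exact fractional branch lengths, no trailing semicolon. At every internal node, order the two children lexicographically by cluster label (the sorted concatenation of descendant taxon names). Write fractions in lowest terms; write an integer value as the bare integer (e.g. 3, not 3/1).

1. join N+V (d=6, Q=-266) ⇒ NV; edges |N|=-1/4, |V|=25/4
  updated: d(C,NV)=35, d(H,NV)=63/2, d(NV,S)=107/2, d(NV,U)=7
2. join NV+U (d=7, Q=-207) ⇒ NUV; edges |NV|=47/6, |U|=-5/6
  updated: d(C,NUV)=49/2, d(H,NUV)=109/4, d(NUV,S)=179/4
3. join C+NUV (d=49/2, Q=-98) ⇒ CNUV; edges |C|=3/4, |NUV|=95/4
  updated: d(CNUV,H)=39/8, d(CNUV,S)=157/8
4. join CNUV+H (d=39/8, Q=-89/2) ⇒ CHNUV; edges |CNUV|=9/4, |H|=21/8
  updated: d(CHNUV,S)=139/8
5. join CHNUV+S (d=139/8) ⇒ CHNSUV; edges |CHNUV|=139/16, |S|=139/16
final tree: (((C:3/4,((N:-1/4,V:25/4):47/6,U:-5/6):95/4):9/4,H:21/8):139/16,S:139/16)
total length: 239/4

(((C:3/4,((N:-1/4,V:25/4):47/6,U:-5/6):95/4):9/4,H:21/8):139/16,S:139/16)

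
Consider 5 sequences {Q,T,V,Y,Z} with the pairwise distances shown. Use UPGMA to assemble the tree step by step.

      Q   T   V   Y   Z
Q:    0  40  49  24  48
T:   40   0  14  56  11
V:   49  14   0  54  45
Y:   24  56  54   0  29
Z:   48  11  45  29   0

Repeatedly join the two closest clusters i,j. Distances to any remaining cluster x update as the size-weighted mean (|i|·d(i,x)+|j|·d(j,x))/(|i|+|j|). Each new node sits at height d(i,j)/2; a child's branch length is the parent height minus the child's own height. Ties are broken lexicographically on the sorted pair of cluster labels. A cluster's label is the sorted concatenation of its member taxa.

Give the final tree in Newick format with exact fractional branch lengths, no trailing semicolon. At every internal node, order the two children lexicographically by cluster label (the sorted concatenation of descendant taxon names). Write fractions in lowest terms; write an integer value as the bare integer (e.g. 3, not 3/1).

step 1: merge (T,Z) at d=11; branch lengths T→11/2, Z→11/2; new cluster TZ
  updated: d(Q,TZ)=44, d(TZ,V)=59/2, d(TZ,Y)=85/2
step 2: merge (Q,Y) at d=24; branch lengths Q→12, Y→12; new cluster QY
  updated: d(QY,TZ)=173/4, d(QY,V)=103/2
step 3: merge (TZ,V) at d=59/2; branch lengths TZ→37/4, V→59/4; new cluster TVZ
  updated: d(QY,TVZ)=46
step 4: merge (QY,TVZ) at d=46; branch lengths QY→11, TVZ→33/4; new cluster QTVYZ
final tree: ((Q:12,Y:12):11,((T:11/2,Z:11/2):37/4,V:59/4):33/4)
total length: 313/4

((Q:12,Y:12):11,((T:11/2,Z:11/2):37/4,V:59/4):33/4)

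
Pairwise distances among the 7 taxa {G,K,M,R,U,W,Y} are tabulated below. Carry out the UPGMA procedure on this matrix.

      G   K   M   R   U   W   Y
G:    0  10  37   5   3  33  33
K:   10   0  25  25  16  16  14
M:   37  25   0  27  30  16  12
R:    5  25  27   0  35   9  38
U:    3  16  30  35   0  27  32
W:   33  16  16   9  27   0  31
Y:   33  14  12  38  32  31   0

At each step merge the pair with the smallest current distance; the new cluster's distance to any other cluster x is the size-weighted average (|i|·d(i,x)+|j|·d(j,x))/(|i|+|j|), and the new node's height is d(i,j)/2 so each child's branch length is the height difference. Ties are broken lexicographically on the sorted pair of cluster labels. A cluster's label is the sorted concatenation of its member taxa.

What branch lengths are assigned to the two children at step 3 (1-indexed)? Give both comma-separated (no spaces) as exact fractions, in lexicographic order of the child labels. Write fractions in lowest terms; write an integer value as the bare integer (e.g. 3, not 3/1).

6,6

step 1: merge (G,U) at d=3; branch lengths G→3/2, U→3/2; new cluster GU
  updated: d(GU,K)=13, d(GU,M)=67/2, d(GU,R)=20, d(GU,W)=30, d(GU,Y)=65/2
step 2: merge (R,W) at d=9; branch lengths R→9/2, W→9/2; new cluster RW
  updated: d(GU,RW)=25, d(K,RW)=41/2, d(M,RW)=43/2, d(RW,Y)=69/2
step 3: merge (M,Y) at d=12; branch lengths M→6, Y→6; new cluster MY
  updated: d(GU,MY)=33, d(K,MY)=39/2, d(MY,RW)=28
step 4: merge (GU,K) at d=13; branch lengths GU→5, K→13/2; new cluster GKU
  updated: d(GKU,MY)=57/2, d(GKU,RW)=47/2
step 5: merge (GKU,RW) at d=47/2; branch lengths GKU→21/4, RW→29/4; new cluster GKRUW
  updated: d(GKRUW,MY)=283/10
step 6: merge (GKRUW,MY) at d=283/10; branch lengths GKRUW→12/5, MY→163/20; new cluster GKMRUWY
final tree: ((((G:3/2,U:3/2):5,K:13/2):21/4,(R:9/2,W:9/2):29/4):12/5,(M:6,Y:6):163/20)
total length: 1171/20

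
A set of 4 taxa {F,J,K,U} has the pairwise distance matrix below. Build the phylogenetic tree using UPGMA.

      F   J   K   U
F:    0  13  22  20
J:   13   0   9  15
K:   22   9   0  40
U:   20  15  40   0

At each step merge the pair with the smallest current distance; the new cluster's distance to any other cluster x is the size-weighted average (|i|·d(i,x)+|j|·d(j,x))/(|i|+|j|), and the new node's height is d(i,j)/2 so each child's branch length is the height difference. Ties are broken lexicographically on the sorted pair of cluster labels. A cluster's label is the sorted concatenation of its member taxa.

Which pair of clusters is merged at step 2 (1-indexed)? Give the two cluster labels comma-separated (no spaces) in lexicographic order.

iteration 1: select J,K (d=9); attach at lengths (9/2, 9/2); label the merged cluster JK
  updated: d(F,JK)=35/2, d(JK,U)=55/2
iteration 2: select F,JK (d=35/2); attach at lengths (35/4, 17/4); label the merged cluster FJK
  updated: d(FJK,U)=25
iteration 3: select FJK,U (d=25); attach at lengths (15/4, 25/2); label the merged cluster FJKU
final tree: ((F:35/4,(J:9/2,K:9/2):17/4):15/4,U:25/2)
total length: 153/4

F,JK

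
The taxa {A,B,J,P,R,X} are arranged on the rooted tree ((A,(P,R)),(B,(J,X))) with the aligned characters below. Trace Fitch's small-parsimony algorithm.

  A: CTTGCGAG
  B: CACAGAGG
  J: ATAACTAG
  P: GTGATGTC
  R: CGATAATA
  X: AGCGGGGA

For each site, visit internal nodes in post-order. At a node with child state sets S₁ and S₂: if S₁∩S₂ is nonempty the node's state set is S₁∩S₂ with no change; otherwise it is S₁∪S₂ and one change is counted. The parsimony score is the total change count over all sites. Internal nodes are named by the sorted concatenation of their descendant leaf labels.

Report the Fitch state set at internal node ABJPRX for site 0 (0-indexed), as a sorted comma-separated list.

C

[col 0] PR: children P:{G}, R:{C} ∪→ {C,G}; cost 1
[col 0] APR: children A:{C}, PR:{C,G} ∩→ {C}; cost 0
[col 0] JX: children J:{A}, X:{A} ∩→ {A}; cost 0
[col 0] BJX: children B:{C}, JX:{A} ∪→ {A,C}; cost 1
[col 0] ABJPRX: children APR:{C}, BJX:{A,C} ∩→ {C}; cost 0
[col 1] PR: children P:{T}, R:{G} ∪→ {G,T}; cost 1
[col 1] APR: children A:{T}, PR:{G,T} ∩→ {T}; cost 0
[col 1] JX: children J:{T}, X:{G} ∪→ {G,T}; cost 1
[col 1] BJX: children B:{A}, JX:{G,T} ∪→ {A,G,T}; cost 1
[col 1] ABJPRX: children APR:{T}, BJX:{A,G,T} ∩→ {T}; cost 0
[col 2] PR: children P:{G}, R:{A} ∪→ {A,G}; cost 1
[col 2] APR: children A:{T}, PR:{A,G} ∪→ {A,G,T}; cost 1
[col 2] JX: children J:{A}, X:{C} ∪→ {A,C}; cost 1
[col 2] BJX: children B:{C}, JX:{A,C} ∩→ {C}; cost 0
[col 2] ABJPRX: children APR:{A,G,T}, BJX:{C} ∪→ {A,C,G,T}; cost 1
[col 3] PR: children P:{A}, R:{T} ∪→ {A,T}; cost 1
[col 3] APR: children A:{G}, PR:{A,T} ∪→ {A,G,T}; cost 1
[col 3] JX: children J:{A}, X:{G} ∪→ {A,G}; cost 1
[col 3] BJX: children B:{A}, JX:{A,G} ∩→ {A}; cost 0
[col 3] ABJPRX: children APR:{A,G,T}, BJX:{A} ∩→ {A}; cost 0
[col 4] PR: children P:{T}, R:{A} ∪→ {A,T}; cost 1
[col 4] APR: children A:{C}, PR:{A,T} ∪→ {A,C,T}; cost 1
[col 4] JX: children J:{C}, X:{G} ∪→ {C,G}; cost 1
[col 4] BJX: children B:{G}, JX:{C,G} ∩→ {G}; cost 0
[col 4] ABJPRX: children APR:{A,C,T}, BJX:{G} ∪→ {A,C,G,T}; cost 1
[col 5] PR: children P:{G}, R:{A} ∪→ {A,G}; cost 1
[col 5] APR: children A:{G}, PR:{A,G} ∩→ {G}; cost 0
[col 5] JX: children J:{T}, X:{G} ∪→ {G,T}; cost 1
[col 5] BJX: children B:{A}, JX:{G,T} ∪→ {A,G,T}; cost 1
[col 5] ABJPRX: children APR:{G}, BJX:{A,G,T} ∩→ {G}; cost 0
[col 6] PR: children P:{T}, R:{T} ∩→ {T}; cost 0
[col 6] APR: children A:{A}, PR:{T} ∪→ {A,T}; cost 1
[col 6] JX: children J:{A}, X:{G} ∪→ {A,G}; cost 1
[col 6] BJX: children B:{G}, JX:{A,G} ∩→ {G}; cost 0
[col 6] ABJPRX: children APR:{A,T}, BJX:{G} ∪→ {A,G,T}; cost 1
[col 7] PR: children P:{C}, R:{A} ∪→ {A,C}; cost 1
[col 7] APR: children A:{G}, PR:{A,C} ∪→ {A,C,G}; cost 1
[col 7] JX: children J:{G}, X:{A} ∪→ {A,G}; cost 1
[col 7] BJX: children B:{G}, JX:{A,G} ∩→ {G}; cost 0
[col 7] ABJPRX: children APR:{A,C,G}, BJX:{G} ∩→ {G}; cost 0
per-site changes: [2, 3, 4, 3, 4, 3, 3, 3]; total = 25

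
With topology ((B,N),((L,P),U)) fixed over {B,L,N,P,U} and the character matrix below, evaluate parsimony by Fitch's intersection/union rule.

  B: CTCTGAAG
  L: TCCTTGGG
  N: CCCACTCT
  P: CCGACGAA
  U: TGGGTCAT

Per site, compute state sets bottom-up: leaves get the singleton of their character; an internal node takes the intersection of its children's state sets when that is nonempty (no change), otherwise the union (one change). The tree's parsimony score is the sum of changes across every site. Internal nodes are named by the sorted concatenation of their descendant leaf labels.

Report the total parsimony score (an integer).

[col 0] BN: children B:{C}, N:{C} ∩→ {C}; cost 0
[col 0] LP: children L:{T}, P:{C} ∪→ {C,T}; cost 1
[col 0] LPU: children LP:{C,T}, U:{T} ∩→ {T}; cost 0
[col 0] BLNPU: children BN:{C}, LPU:{T} ∪→ {C,T}; cost 1
[col 1] BN: children B:{T}, N:{C} ∪→ {C,T}; cost 1
[col 1] LP: children L:{C}, P:{C} ∩→ {C}; cost 0
[col 1] LPU: children LP:{C}, U:{G} ∪→ {C,G}; cost 1
[col 1] BLNPU: children BN:{C,T}, LPU:{C,G} ∩→ {C}; cost 0
[col 2] BN: children B:{C}, N:{C} ∩→ {C}; cost 0
[col 2] LP: children L:{C}, P:{G} ∪→ {C,G}; cost 1
[col 2] LPU: children LP:{C,G}, U:{G} ∩→ {G}; cost 0
[col 2] BLNPU: children BN:{C}, LPU:{G} ∪→ {C,G}; cost 1
[col 3] BN: children B:{T}, N:{A} ∪→ {A,T}; cost 1
[col 3] LP: children L:{T}, P:{A} ∪→ {A,T}; cost 1
[col 3] LPU: children LP:{A,T}, U:{G} ∪→ {A,G,T}; cost 1
[col 3] BLNPU: children BN:{A,T}, LPU:{A,G,T} ∩→ {A,T}; cost 0
[col 4] BN: children B:{G}, N:{C} ∪→ {C,G}; cost 1
[col 4] LP: children L:{T}, P:{C} ∪→ {C,T}; cost 1
[col 4] LPU: children LP:{C,T}, U:{T} ∩→ {T}; cost 0
[col 4] BLNPU: children BN:{C,G}, LPU:{T} ∪→ {C,G,T}; cost 1
[col 5] BN: children B:{A}, N:{T} ∪→ {A,T}; cost 1
[col 5] LP: children L:{G}, P:{G} ∩→ {G}; cost 0
[col 5] LPU: children LP:{G}, U:{C} ∪→ {C,G}; cost 1
[col 5] BLNPU: children BN:{A,T}, LPU:{C,G} ∪→ {A,C,G,T}; cost 1
[col 6] BN: children B:{A}, N:{C} ∪→ {A,C}; cost 1
[col 6] LP: children L:{G}, P:{A} ∪→ {A,G}; cost 1
[col 6] LPU: children LP:{A,G}, U:{A} ∩→ {A}; cost 0
[col 6] BLNPU: children BN:{A,C}, LPU:{A} ∩→ {A}; cost 0
[col 7] BN: children B:{G}, N:{T} ∪→ {G,T}; cost 1
[col 7] LP: children L:{G}, P:{A} ∪→ {A,G}; cost 1
[col 7] LPU: children LP:{A,G}, U:{T} ∪→ {A,G,T}; cost 1
[col 7] BLNPU: children BN:{G,T}, LPU:{A,G,T} ∩→ {G,T}; cost 0
per-site changes: [2, 2, 2, 3, 3, 3, 2, 3]; total = 20

20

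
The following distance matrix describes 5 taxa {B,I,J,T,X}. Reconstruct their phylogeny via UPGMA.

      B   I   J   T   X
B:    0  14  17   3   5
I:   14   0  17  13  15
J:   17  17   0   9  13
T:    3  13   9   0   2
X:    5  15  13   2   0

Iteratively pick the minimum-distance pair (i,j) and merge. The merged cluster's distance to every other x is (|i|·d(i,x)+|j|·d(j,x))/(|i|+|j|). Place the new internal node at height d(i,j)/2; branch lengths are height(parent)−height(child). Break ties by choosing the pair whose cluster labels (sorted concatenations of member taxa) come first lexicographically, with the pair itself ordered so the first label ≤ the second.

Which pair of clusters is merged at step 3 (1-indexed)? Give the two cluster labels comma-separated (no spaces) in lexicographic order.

iteration 1: select T,X (d=2); attach at lengths (1, 1); label the merged cluster TX
  updated: d(B,TX)=4, d(I,TX)=14, d(J,TX)=11
iteration 2: select B,TX (d=4); attach at lengths (2, 1); label the merged cluster BTX
  updated: d(BTX,I)=14, d(BTX,J)=13
iteration 3: select BTX,J (d=13); attach at lengths (9/2, 13/2); label the merged cluster BJTX
  updated: d(BJTX,I)=59/4
iteration 4: select BJTX,I (d=59/4); attach at lengths (7/8, 59/8); label the merged cluster BIJTX
final tree: (((B:2,(T:1,X:1):1):9/2,J:13/2):7/8,I:59/8)
total length: 97/4

BTX,J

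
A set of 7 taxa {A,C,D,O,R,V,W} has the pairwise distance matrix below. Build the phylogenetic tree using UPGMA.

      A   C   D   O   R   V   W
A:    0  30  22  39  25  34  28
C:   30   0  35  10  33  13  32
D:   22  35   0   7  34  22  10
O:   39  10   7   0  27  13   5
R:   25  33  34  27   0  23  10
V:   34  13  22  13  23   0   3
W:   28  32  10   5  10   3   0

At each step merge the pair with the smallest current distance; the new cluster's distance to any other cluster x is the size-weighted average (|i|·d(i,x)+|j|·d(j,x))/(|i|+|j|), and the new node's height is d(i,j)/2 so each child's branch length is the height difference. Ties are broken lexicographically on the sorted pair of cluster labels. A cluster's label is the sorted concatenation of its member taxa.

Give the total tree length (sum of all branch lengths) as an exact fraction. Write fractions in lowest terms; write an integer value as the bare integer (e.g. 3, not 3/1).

step 1: merge (V,W) at d=3; branch lengths V→3/2, W→3/2; new cluster VW
  updated: d(A,VW)=31, d(C,VW)=45/2, d(D,VW)=16, d(O,VW)=9, d(R,VW)=33/2
step 2: merge (D,O) at d=7; branch lengths D→7/2, O→7/2; new cluster DO
  updated: d(A,DO)=61/2, d(C,DO)=45/2, d(DO,R)=61/2, d(DO,VW)=25/2
step 3: merge (DO,VW) at d=25/2; branch lengths DO→11/4, VW→19/4; new cluster DOVW
  updated: d(A,DOVW)=123/4, d(C,DOVW)=45/2, d(DOVW,R)=47/2
step 4: merge (C,DOVW) at d=45/2; branch lengths C→45/4, DOVW→5; new cluster CDOVW
  updated: d(A,CDOVW)=153/5, d(CDOVW,R)=127/5
step 5: merge (A,R) at d=25; branch lengths A→25/2, R→25/2; new cluster AR
  updated: d(AR,CDOVW)=28
step 6: merge (AR,CDOVW) at d=28; branch lengths AR→3/2, CDOVW→11/4; new cluster ACDORVW
final tree: ((A:25/2,R:25/2):3/2,(C:45/4,((D:7/2,O:7/2):11/4,(V:3/2,W:3/2):19/4):5):11/4)
total length: 63

63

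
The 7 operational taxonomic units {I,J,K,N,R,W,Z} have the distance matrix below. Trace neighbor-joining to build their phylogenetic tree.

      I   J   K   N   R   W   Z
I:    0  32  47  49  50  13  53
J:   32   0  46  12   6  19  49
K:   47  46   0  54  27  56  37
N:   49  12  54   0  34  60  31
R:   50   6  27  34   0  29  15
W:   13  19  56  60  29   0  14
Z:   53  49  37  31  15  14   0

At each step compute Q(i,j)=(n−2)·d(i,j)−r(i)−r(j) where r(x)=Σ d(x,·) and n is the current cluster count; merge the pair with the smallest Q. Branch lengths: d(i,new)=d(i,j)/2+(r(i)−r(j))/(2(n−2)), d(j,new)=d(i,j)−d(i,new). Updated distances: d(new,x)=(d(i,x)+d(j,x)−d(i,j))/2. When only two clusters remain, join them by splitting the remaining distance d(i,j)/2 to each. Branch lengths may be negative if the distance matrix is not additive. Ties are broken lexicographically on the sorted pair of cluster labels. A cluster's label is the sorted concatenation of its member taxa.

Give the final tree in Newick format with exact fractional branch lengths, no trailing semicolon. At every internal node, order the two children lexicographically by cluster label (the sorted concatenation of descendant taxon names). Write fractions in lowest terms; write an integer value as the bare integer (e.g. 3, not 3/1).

iteration 1: select I,W (d=13, Q=-370); attach at lengths (59/5, 6/5); label the merged cluster IW
  updated: d(IW,J)=19, d(IW,K)=45, d(IW,N)=48, d(IW,R)=33, d(IW,Z)=27
iteration 2: select J,N (d=12, Q=-263); attach at lengths (1/8, 95/8); label the merged cluster JN
  updated: d(IW,JN)=55/2, d(JN,K)=44, d(JN,R)=14, d(JN,Z)=34
iteration 3: select IW,JN (d=55/2, Q=-339/2); attach at lengths (191/12, 139/12); label the merged cluster IJNW
  updated: d(IJNW,K)=123/4, d(IJNW,R)=39/4, d(IJNW,Z)=67/4
iteration 4: select IJNW,Z (d=67/4, Q=-185/2); attach at lengths (11/2, 45/4); label the merged cluster IJNWZ
  updated: d(IJNWZ,K)=51/2, d(IJNWZ,R)=4
iteration 5: select IJNWZ,K (d=51/2, Q=-113/2); attach at lengths (5/4, 97/4); label the merged cluster IJKNWZ
  updated: d(IJKNWZ,R)=11/4
iteration 6: select IJKNWZ,R (d=11/4); attach at lengths (11/8, 11/8); label the merged cluster IJKNRWZ
final tree: (((((I:59/5,W:6/5):191/12,(J:1/8,N:95/8):139/12):11/2,Z:45/4):5/4,K:97/4):11/8,R:11/8)
total length: 195/2

(((((I:59/5,W:6/5):191/12,(J:1/8,N:95/8):139/12):11/2,Z:45/4):5/4,K:97/4):11/8,R:11/8)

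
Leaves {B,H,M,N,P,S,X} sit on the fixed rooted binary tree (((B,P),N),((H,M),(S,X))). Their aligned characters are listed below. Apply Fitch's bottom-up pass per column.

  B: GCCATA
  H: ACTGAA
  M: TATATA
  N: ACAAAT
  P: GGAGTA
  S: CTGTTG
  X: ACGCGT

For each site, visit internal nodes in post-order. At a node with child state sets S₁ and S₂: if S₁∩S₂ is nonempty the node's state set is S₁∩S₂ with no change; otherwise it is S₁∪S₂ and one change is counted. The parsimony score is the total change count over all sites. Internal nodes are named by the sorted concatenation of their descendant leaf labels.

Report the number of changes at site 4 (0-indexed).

[col 0] BP: children B:{G}, P:{G} ∩→ {G}; cost 0
[col 0] BNP: children BP:{G}, N:{A} ∪→ {A,G}; cost 1
[col 0] HM: children H:{A}, M:{T} ∪→ {A,T}; cost 1
[col 0] SX: children S:{C}, X:{A} ∪→ {A,C}; cost 1
[col 0] HMSX: children HM:{A,T}, SX:{A,C} ∩→ {A}; cost 0
[col 0] BHMNPSX: children BNP:{A,G}, HMSX:{A} ∩→ {A}; cost 0
[col 1] BP: children B:{C}, P:{G} ∪→ {C,G}; cost 1
[col 1] BNP: children BP:{C,G}, N:{C} ∩→ {C}; cost 0
[col 1] HM: children H:{C}, M:{A} ∪→ {A,C}; cost 1
[col 1] SX: children S:{T}, X:{C} ∪→ {C,T}; cost 1
[col 1] HMSX: children HM:{A,C}, SX:{C,T} ∩→ {C}; cost 0
[col 1] BHMNPSX: children BNP:{C}, HMSX:{C} ∩→ {C}; cost 0
[col 2] BP: children B:{C}, P:{A} ∪→ {A,C}; cost 1
[col 2] BNP: children BP:{A,C}, N:{A} ∩→ {A}; cost 0
[col 2] HM: children H:{T}, M:{T} ∩→ {T}; cost 0
[col 2] SX: children S:{G}, X:{G} ∩→ {G}; cost 0
[col 2] HMSX: children HM:{T}, SX:{G} ∪→ {G,T}; cost 1
[col 2] BHMNPSX: children BNP:{A}, HMSX:{G,T} ∪→ {A,G,T}; cost 1
[col 3] BP: children B:{A}, P:{G} ∪→ {A,G}; cost 1
[col 3] BNP: children BP:{A,G}, N:{A} ∩→ {A}; cost 0
[col 3] HM: children H:{G}, M:{A} ∪→ {A,G}; cost 1
[col 3] SX: children S:{T}, X:{C} ∪→ {C,T}; cost 1
[col 3] HMSX: children HM:{A,G}, SX:{C,T} ∪→ {A,C,G,T}; cost 1
[col 3] BHMNPSX: children BNP:{A}, HMSX:{A,C,G,T} ∩→ {A}; cost 0
[col 4] BP: children B:{T}, P:{T} ∩→ {T}; cost 0
[col 4] BNP: children BP:{T}, N:{A} ∪→ {A,T}; cost 1
[col 4] HM: children H:{A}, M:{T} ∪→ {A,T}; cost 1
[col 4] SX: children S:{T}, X:{G} ∪→ {G,T}; cost 1
[col 4] HMSX: children HM:{A,T}, SX:{G,T} ∩→ {T}; cost 0
[col 4] BHMNPSX: children BNP:{A,T}, HMSX:{T} ∩→ {T}; cost 0
[col 5] BP: children B:{A}, P:{A} ∩→ {A}; cost 0
[col 5] BNP: children BP:{A}, N:{T} ∪→ {A,T}; cost 1
[col 5] HM: children H:{A}, M:{A} ∩→ {A}; cost 0
[col 5] SX: children S:{G}, X:{T} ∪→ {G,T}; cost 1
[col 5] HMSX: children HM:{A}, SX:{G,T} ∪→ {A,G,T}; cost 1
[col 5] BHMNPSX: children BNP:{A,T}, HMSX:{A,G,T} ∩→ {A,T}; cost 0
per-site changes: [3, 3, 3, 4, 3, 3]; total = 19

3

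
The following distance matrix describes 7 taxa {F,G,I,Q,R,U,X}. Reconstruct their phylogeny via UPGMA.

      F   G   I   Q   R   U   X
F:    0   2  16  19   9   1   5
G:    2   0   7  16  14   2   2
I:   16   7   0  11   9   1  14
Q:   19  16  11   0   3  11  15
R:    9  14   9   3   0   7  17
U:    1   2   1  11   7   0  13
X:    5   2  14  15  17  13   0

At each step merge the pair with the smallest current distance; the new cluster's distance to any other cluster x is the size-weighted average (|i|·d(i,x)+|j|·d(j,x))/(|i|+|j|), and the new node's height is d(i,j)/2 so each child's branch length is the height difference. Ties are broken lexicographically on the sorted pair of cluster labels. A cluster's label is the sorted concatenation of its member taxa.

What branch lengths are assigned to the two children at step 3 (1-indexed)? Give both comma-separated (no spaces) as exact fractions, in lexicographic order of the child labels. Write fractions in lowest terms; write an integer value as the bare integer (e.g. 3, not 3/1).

3/2,3/2

1. join F+U (d=1) ⇒ FU; edges |F|=1/2, |U|=1/2
  updated: d(FU,G)=2, d(FU,I)=17/2, d(FU,Q)=15, d(FU,R)=8, d(FU,X)=9
2. join FU+G (d=2) ⇒ FGU; edges |FU|=1/2, |G|=1
  updated: d(FGU,I)=8, d(FGU,Q)=46/3, d(FGU,R)=10, d(FGU,X)=20/3
3. join Q+R (d=3) ⇒ QR; edges |Q|=3/2, |R|=3/2
  updated: d(FGU,QR)=38/3, d(I,QR)=10, d(QR,X)=16
4. join FGU+X (d=20/3) ⇒ FGUX; edges |FGU|=7/3, |X|=10/3
  updated: d(FGUX,I)=19/2, d(FGUX,QR)=27/2
5. join FGUX+I (d=19/2) ⇒ FGIUX; edges |FGUX|=17/12, |I|=19/4
  updated: d(FGIUX,QR)=64/5
6. join FGIUX+QR (d=64/5) ⇒ FGIQRUX; edges |FGIUX|=33/20, |QR|=49/10
final tree: (((((F:1/2,U:1/2):1/2,G:1):7/3,X:10/3):17/12,I:19/4):33/20,(Q:3/2,R:3/2):49/10)
total length: 1433/60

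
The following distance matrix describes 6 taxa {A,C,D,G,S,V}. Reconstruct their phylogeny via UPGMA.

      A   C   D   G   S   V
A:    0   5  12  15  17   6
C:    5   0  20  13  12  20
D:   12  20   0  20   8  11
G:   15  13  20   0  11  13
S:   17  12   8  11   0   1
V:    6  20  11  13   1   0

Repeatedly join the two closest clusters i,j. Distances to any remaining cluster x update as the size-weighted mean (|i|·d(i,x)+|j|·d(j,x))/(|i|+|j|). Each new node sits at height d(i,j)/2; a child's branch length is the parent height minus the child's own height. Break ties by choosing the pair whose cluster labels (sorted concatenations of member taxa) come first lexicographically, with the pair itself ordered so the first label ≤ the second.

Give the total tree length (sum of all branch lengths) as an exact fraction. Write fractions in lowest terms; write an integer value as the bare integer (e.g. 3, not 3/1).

step 1: merge (S,V) at d=1; branch lengths S→1/2, V→1/2; new cluster SV
  updated: d(A,SV)=23/2, d(C,SV)=16, d(D,SV)=19/2, d(G,SV)=12
step 2: merge (A,C) at d=5; branch lengths A→5/2, C→5/2; new cluster AC
  updated: d(AC,D)=16, d(AC,G)=14, d(AC,SV)=55/4
step 3: merge (D,SV) at d=19/2; branch lengths D→19/4, SV→17/4; new cluster DSV
  updated: d(AC,DSV)=29/2, d(DSV,G)=44/3
step 4: merge (AC,G) at d=14; branch lengths AC→9/2, G→7; new cluster ACG
  updated: d(ACG,DSV)=131/9
step 5: merge (ACG,DSV) at d=131/9; branch lengths ACG→5/18, DSV→91/36; new cluster ACDGSV
final tree: (((A:5/2,C:5/2):9/2,G:7):5/18,(D:19/4,(S:1/2,V:1/2):17/4):91/36)
total length: 1055/36

1055/36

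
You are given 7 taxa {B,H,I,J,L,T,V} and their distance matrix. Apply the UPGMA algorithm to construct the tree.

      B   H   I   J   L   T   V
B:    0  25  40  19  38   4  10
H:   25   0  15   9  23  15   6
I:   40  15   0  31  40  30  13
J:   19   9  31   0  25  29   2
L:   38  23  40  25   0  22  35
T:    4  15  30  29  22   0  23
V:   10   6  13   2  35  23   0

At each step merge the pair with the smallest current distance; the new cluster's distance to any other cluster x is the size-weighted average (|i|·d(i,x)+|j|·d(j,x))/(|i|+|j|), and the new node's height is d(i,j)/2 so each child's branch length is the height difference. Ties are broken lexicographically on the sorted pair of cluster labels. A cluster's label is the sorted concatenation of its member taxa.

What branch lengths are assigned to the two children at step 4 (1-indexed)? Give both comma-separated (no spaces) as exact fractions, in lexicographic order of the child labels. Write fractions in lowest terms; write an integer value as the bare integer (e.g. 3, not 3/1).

step 1: merge (J,V) at d=2; branch lengths J→1, V→1; new cluster JV
  updated: d(B,JV)=29/2, d(H,JV)=15/2, d(I,JV)=22, d(JV,L)=30, d(JV,T)=26
step 2: merge (B,T) at d=4; branch lengths B→2, T→2; new cluster BT
  updated: d(BT,H)=20, d(BT,I)=35, d(BT,JV)=81/4, d(BT,L)=30
step 3: merge (H,JV) at d=15/2; branch lengths H→15/4, JV→11/4; new cluster HJV
  updated: d(BT,HJV)=121/6, d(HJV,I)=59/3, d(HJV,L)=83/3
step 4: merge (HJV,I) at d=59/3; branch lengths HJV→73/12, I→59/6; new cluster HIJV
  updated: d(BT,HIJV)=191/8, d(HIJV,L)=123/4
step 5: merge (BT,HIJV) at d=191/8; branch lengths BT→159/16, HIJV→101/48; new cluster BHIJTV
  updated: d(BHIJTV,L)=61/2
step 6: merge (BHIJTV,L) at d=61/2; branch lengths BHIJTV→53/16, L→61/4; new cluster BHIJLTV
final tree: (((B:2,T:2):159/16,((H:15/4,(J:1,V:1):11/4):73/12,I:59/6):101/48):53/16,L:61/4)
total length: 2833/48

73/12,59/6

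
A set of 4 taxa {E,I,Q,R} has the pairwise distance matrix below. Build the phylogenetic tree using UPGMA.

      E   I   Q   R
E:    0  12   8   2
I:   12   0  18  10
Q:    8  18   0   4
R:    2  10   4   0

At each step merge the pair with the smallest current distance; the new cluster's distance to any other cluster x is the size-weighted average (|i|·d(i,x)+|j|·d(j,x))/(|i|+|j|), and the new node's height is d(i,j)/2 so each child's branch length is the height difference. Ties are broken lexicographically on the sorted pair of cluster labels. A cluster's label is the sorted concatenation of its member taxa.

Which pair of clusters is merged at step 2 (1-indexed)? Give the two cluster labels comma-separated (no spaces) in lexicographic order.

ER,Q

step 1: merge (E,R) at d=2; branch lengths E→1, R→1; new cluster ER
  updated: d(ER,I)=11, d(ER,Q)=6
step 2: merge (ER,Q) at d=6; branch lengths ER→2, Q→3; new cluster EQR
  updated: d(EQR,I)=40/3
step 3: merge (EQR,I) at d=40/3; branch lengths EQR→11/3, I→20/3; new cluster EIQR
final tree: (((E:1,R:1):2,Q:3):11/3,I:20/3)
total length: 52/3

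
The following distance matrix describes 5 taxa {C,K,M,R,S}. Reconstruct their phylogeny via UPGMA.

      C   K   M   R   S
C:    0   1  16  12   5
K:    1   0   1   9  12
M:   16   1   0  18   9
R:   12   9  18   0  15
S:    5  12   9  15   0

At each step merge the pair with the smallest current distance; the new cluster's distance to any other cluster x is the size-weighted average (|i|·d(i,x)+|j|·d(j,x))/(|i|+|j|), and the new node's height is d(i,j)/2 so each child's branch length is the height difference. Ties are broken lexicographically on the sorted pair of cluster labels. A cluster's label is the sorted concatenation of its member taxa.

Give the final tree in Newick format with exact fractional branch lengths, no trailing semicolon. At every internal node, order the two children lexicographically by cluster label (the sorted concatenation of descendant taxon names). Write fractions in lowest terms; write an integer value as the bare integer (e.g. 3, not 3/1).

((((C:1/2,K:1/2):15/4,M:17/4):1/12,S:13/3):29/12,R:27/4)

1. join C+K (d=1) ⇒ CK; edges |C|=1/2, |K|=1/2
  updated: d(CK,M)=17/2, d(CK,R)=21/2, d(CK,S)=17/2
2. join CK+M (d=17/2) ⇒ CKM; edges |CK|=15/4, |M|=17/4
  updated: d(CKM,R)=13, d(CKM,S)=26/3
3. join CKM+S (d=26/3) ⇒ CKMS; edges |CKM|=1/12, |S|=13/3
  updated: d(CKMS,R)=27/2
4. join CKMS+R (d=27/2) ⇒ CKMRS; edges |CKMS|=29/12, |R|=27/4
final tree: ((((C:1/2,K:1/2):15/4,M:17/4):1/12,S:13/3):29/12,R:27/4)
total length: 271/12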